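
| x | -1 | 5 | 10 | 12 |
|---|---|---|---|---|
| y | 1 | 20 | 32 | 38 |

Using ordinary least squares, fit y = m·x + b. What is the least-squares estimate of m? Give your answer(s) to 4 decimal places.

m = 2.8069

The normal equations are: 270·m + 26·b = 875;  26·m + 4·b = 91.
(Σx·x = 270, Σx = 26, Σ1 = 4, Σx·y = 875, Σy = 91.)
Eliminating b: 4·(row 1) − 26·(row 2) gives 404·m = 4·875 − 26·91 = 1134, so m = 567/202.
Then b = (91 − 26·(567/202))/4 = 455/101.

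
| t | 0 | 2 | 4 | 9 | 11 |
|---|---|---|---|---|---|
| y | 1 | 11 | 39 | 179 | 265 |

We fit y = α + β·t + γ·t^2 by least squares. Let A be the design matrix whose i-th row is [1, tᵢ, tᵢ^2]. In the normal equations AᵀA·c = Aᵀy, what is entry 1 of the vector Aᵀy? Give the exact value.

495

Entry 1 ↔ basis 1, so (Aᵀy)_{1} = Σᵢ yᵢ = (1)·(1) + (1)·(11) + (1)·(39) + (1)·(179) + (1)·(265) = 495.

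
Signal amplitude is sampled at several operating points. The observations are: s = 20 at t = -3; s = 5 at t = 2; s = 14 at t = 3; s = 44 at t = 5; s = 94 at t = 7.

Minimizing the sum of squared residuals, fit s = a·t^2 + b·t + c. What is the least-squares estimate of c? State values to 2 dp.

c = -1.89

Entries of MᵀM: Σt^2·t^2 = 3204, Σt^2·t = 476, Σt^2 = 96, Σt·t = 96, Σt = 14, Σ1 = 5.
Moment sums: Σt^2·s = 6032, Σt·s = 870, Σs = 177.
MᵀM·[a, b, c]ᵀ = Mᵀs becomes [[3204, 476, 96]; [476, 96, 14]; [96, 14, 5]]·[a, b, c]ᵀ = [6032, 870, 177]ᵀ.
Inverting the 3×3 Gram matrix, [a, b, c]ᵀ = [11252/5369, -808/767, -10139/5369]ᵀ.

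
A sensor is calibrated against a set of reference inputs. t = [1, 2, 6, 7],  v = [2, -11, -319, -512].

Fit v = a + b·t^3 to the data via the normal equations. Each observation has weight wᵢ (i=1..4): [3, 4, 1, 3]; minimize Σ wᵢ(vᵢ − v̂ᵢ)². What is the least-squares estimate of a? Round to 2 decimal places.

AᵀWA·[a, b]ᵀ = AᵀWv reads: 11·a + 1280·b = -1893;  1280·a + 399862·b = -596098.
(Σwᵢ·1 = 11, Σwᵢ·t^3 = 1280, Σwᵢ·t^3·t^3 = 399862, Σwᵢ·v = -1893, Σwᵢ·t^3·v = -596098.)
Δ = 11·399862 − 1280² = 2760082.
a = ((-1893)·399862 − 1280·(-596098))/2760082 = 3033337/1380041; b = (11·(-596098) − 1280·(-1893))/2760082 = -2067019/1380041.

a = 2.20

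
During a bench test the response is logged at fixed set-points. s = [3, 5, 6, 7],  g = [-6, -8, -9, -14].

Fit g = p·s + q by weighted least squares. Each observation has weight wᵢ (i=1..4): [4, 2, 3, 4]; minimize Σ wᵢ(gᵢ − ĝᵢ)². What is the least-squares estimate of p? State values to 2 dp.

p = -1.83

Entries of MᵀWM: Σwᵢ·s·s = 390, Σwᵢ·s = 68, Σwᵢ·1 = 13.
For MᵀWg: Σwᵢ·s·g = -706, Σwᵢ·g = -123.
So MᵀWM·[p, q]ᵀ = MᵀWg: [[390, 68]; [68, 13]]·[p, q]ᵀ = [-706, -123]ᵀ.
Determinant 390·13 − 68² = 446.
p = ((-706)·13 − 68·(-123))/446 = -407/223; q = (390·(-123) − 68·(-706))/446 = 19/223.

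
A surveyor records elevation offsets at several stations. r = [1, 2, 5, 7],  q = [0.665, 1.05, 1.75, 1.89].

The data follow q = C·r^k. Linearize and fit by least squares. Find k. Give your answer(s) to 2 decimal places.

With ln qᵢ as the transformed response and ln rᵢ as the regressor:
Σln r = 4.2485, Σ(ln r)² = 6.8573, Σln q = 0.8370, Σln r·ln q = 2.1732.
Equations: 6.8573·k + 4.2485·ln C = 2.1732;  4.2485·k + 4·ln C = 0.8370.
Solving (det = 9.3795): k = 0.54766, ln C = -0.37243.

k = 0.55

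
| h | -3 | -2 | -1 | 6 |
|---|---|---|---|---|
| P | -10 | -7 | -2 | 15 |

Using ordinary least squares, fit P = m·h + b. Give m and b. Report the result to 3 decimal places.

Normal-equation sums: Σh·h = 50, Σh = 0, Σ1 = 4.
Moment sums: Σh·P = 136, ΣP = -4.
Normal equations: [[50, 0]; [0, 4]]·[m, b]ᵀ = [136, -4]ᵀ.
Determinant 50·4 − 0² = 200.
m = (136·4 − 0·(-4))/200 = 68/25; b = (50·(-4) − 0·136)/200 = -1.

m = 2.720, b = -1.000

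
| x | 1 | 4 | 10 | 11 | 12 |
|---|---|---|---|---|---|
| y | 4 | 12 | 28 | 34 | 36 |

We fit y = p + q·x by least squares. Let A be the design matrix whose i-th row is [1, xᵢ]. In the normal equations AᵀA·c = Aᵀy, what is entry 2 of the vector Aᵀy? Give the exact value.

Entry 2 ↔ basis x, so (Aᵀy)_{2} = Σᵢ (x)·yᵢ = (1)·(4) + (4)·(12) + (10)·(28) + (11)·(34) + (12)·(36) = 1138.

1138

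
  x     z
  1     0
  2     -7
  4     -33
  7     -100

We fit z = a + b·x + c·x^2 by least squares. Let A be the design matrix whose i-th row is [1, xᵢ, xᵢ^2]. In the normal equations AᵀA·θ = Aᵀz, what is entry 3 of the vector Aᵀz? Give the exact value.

-5456

Entry 3 ↔ basis x^2, so (Aᵀz)_{3} = Σᵢ (x^2)·zᵢ = (1)·(0) + (4)·(-7) + (16)·(-33) + (49)·(-100) = -5456.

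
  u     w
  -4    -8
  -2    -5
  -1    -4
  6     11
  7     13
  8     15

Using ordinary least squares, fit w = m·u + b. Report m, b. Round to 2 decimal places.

Compute the Gram sums: Σu·u = 170, Σu = 14, Σ1 = 6.
For Aᵀw: Σu·w = 323, Σw = 22.
So AᵀA·[m, b]ᵀ = Aᵀw: [[170, 14]; [14, 6]]·[m, b]ᵀ = [323, 22]ᵀ.
Eliminating b: 6·(row 1) − 14·(row 2) gives 824·m = 6·323 − 14·22 = 1630, so m = 815/412.
Then b = (22 − 14·(815/412))/6 = -391/412.

m = 1.98, b = -0.95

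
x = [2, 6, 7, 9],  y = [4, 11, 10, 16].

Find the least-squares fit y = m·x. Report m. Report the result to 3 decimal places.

m = 1.694

Entries of AᵀA: Σx·x = 170.
For Aᵀy: Σx·y = 288.
Hence m = 288 / 170 ≈ 1.69412.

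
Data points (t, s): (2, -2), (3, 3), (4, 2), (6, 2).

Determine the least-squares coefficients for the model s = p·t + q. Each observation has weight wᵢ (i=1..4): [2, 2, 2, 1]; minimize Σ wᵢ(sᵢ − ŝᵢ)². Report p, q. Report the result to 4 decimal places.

Sums needed: Σwᵢ·t·t = 94, Σwᵢ·t = 24, Σwᵢ·1 = 7.
And Σwᵢ·t·s = 38, Σwᵢ·s = 8.
Normal equations: [[94, 24]; [24, 7]]·[p, q]ᵀ = [38, 8]ᵀ.
Eliminating q: 7·(row 1) − 24·(row 2) gives 82·p = 7·38 − 24·8 = 74, so p = 37/41.
Then q = (8 − 24·(37/41))/7 = -80/41.

p = 0.9024, q = -1.9512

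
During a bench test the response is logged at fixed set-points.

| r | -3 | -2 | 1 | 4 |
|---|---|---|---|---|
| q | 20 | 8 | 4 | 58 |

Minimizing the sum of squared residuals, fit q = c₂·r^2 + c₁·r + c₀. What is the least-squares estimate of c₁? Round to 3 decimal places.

The normal system XᵀX·[c₂, c₁, c₀]ᵀ = Xᵀq is [[354, 30, 30]; [30, 30, 0]; [30, 0, 4]]·[c₂, c₁, c₀]ᵀ = [1144, 160, 90]ᵀ.
Row-reducing yields c₂ = 103/33, c₁ = 73/33, c₀ = -10/11.

c₁ = 2.212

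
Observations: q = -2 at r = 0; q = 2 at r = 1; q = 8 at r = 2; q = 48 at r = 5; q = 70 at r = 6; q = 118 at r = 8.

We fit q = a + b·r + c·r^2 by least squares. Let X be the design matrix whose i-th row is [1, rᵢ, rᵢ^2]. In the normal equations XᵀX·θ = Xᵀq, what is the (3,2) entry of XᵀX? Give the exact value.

862

Row 3 ↔ basis r^2, column 2 ↔ basis r, so (XᵀX)_{3,2} = Σᵢ (r^2)·(r) = (0)·(0) + (1)·(1) + (4)·(2) + (25)·(5) + (36)·(6) + (64)·(8) = 862.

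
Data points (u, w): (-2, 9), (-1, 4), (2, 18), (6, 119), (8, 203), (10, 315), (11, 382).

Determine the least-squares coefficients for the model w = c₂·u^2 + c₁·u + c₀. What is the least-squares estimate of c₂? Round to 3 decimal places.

Setting ∂/∂c₂ … = 0 gives: 30066·c₂ + 3058·c₁ + 330·c₀ = 95110;  3058·c₂ + 330·c₁ + 34·c₀ = 9704;  330·c₂ + 34·c₁ + 7·c₀ = 1050.
Row-reducing yields c₂ = 1434399/480284, c₁ = 751997/480284, c₀ = 27442/17153.

c₂ = 2.987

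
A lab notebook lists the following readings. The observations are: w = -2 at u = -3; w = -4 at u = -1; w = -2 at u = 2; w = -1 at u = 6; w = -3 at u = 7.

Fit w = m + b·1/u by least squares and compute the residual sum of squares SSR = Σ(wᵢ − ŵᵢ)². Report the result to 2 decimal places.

MᵀM·[m, b]ᵀ = Mᵀw reads: 5·m + (-11/21)·b = -12;  (-11/21)·m + (1243/882)·b = 43/14.
Determinant 5·(1243/882) − (-11/21)² = 1991/294.
m = ((-12)·(1243/882) − (-11/21)·(43/14))/(1991/294) = -409/181; b = (5·(43/14) − (-11/21)·(-12))/(1991/294) = 2667/1991.
Residuals: 1406/1991, -798/1991, -1633/3982, 4127/3982, -1855/1991; SSR = 11029/3982.

SSR = 2.77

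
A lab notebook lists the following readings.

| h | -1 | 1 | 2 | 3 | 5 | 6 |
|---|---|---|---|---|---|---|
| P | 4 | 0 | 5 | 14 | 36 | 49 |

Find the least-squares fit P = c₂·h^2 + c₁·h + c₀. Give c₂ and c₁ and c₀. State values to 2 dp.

c₂ = 1.47, c₁ = -0.62, c₀ = 1.04

Compute the Gram sums: Σh^2·h^2 = 2020, Σh^2·h = 376, Σh^2 = 76, Σh·h = 76, Σh = 16, Σ1 = 6.
Moment sums: Σh^2·P = 2814, Σh·P = 522, ΣP = 108.
So MᵀM·[c₂, c₁, c₀]ᵀ = MᵀP: [[2020, 376, 76]; [376, 76, 16]; [76, 16, 6]]·[c₂, c₁, c₀]ᵀ = [2814, 522, 108]ᵀ.
Solving the 3×3 system (Gaussian elimination) gives c₂ = 191/130, c₁ = -31/50, c₀ = 339/325.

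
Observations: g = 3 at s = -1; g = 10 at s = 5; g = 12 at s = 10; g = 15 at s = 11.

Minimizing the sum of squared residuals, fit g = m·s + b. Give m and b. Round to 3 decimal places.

m = 0.904, b = 4.353

Setting ∂/∂m … = 0 gives: 247·m + 25·b = 332;  25·m + 4·b = 40.
Determinant 247·4 − 25² = 363.
m = (332·4 − 25·40)/363 = 328/363; b = (247·40 − 25·332)/363 = 1580/363.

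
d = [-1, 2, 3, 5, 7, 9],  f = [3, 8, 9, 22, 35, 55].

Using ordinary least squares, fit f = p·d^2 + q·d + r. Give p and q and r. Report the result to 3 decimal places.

Entries of AᵀA: Σd^2·d^2 = 9685, Σd^2·d = 1231, Σd^2 = 169, Σd·d = 169, Σd = 25, Σ1 = 6.
For Aᵀf: Σd^2·f = 6836, Σd·f = 890, Σf = 132.
So AᵀA·[p, q, r]ᵀ = Aᵀf: [[9685, 1231, 169]; [1231, 169, 25]; [169, 25, 6]]·[p, q, r]ᵀ = [6836, 890, 132]ᵀ.
Solving the 3×3 system (Gaussian elimination) gives p = 23027/41740, q = 31777/41740, r = 68641/20870.

p = 0.552, q = 0.761, r = 3.289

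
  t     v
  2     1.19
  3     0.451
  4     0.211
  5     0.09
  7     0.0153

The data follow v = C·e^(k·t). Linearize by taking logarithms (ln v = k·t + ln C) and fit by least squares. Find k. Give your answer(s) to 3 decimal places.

k = -0.861

Let Y = ln v. Fitting Y = k·t + ln C by least squares:
Σt = 21.0000, Σ(t)² = 103.0000, Σln v = -8.7661, Σt·ln v = -49.5636.
Equations: 103.0000·k + 21.0000·ln C = -49.5636;  21.0000·k + 5·ln C = -8.7661.
Solving (det = 74.0000): k = -0.86122, ln C = 1.86391.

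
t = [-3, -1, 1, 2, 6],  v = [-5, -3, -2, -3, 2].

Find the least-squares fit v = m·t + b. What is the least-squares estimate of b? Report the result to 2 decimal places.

b = -2.92

From the data, Σt·t = 51, Σt = 5, Σ1 = 5.
Right-hand side: Σt·v = 22, Σv = -11.
AᵀA·[m, b]ᵀ = Aᵀv becomes [[51, 5]; [5, 5]]·[m, b]ᵀ = [22, -11]ᵀ.
Eliminating b: 5·(row 1) − 5·(row 2) gives 230·m = 5·22 − 5·(-11) = 165, so m = 33/46.
Then b = ((-11) − 5·(33/46))/5 = -671/230.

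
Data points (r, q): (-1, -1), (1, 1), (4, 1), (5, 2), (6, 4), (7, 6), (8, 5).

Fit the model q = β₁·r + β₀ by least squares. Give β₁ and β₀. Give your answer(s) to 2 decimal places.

Compute the Gram sums: Σr·r = 192, Σr = 30, Σ1 = 7.
For Mᵀq: Σr·q = 122, Σq = 18.
So MᵀM·[β₁, β₀]ᵀ = Mᵀq: [[192, 30]; [30, 7]]·[β₁, β₀]ᵀ = [122, 18]ᵀ.
Δ = 192·7 − 30² = 444.
β₁ = (122·7 − 30·18)/444 = 157/222; β₀ = (192·18 − 30·122)/444 = -17/37.

β₁ = 0.71, β₀ = -0.46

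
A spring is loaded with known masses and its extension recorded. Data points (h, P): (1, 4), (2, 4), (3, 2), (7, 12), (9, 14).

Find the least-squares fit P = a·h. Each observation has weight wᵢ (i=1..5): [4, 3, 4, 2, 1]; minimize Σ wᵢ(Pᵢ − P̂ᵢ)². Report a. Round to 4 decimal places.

a = 1.5498

MᵀWM·[a]ᵀ = MᵀWP reads: 231·a = 358.
(Σwᵢ·h·h = 231, Σwᵢ·h·P = 358.)
Hence a = 358 / 231 ≈ 1.54978.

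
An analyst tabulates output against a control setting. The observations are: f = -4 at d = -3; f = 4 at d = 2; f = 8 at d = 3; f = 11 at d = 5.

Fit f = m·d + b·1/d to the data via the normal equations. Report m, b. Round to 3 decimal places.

m = 2.218, b = -1.313

Sums needed: Σd·d = 47, Σd·1/d = 4, Σ1/d·1/d = 461/900.
For Aᵀf: Σd·f = 99, Σ1/d·f = 41/5.
Normal equations: [[47, 4]; [4, 461/900]]·[m, b]ᵀ = [99, 41/5]ᵀ.
Eliminating b: (461/900)·(row 1) − 4·(row 2) gives (7267/900)·m = (461/900)·99 − 4·(41/5) = 1791/100, so m = 16119/7267.
Then b = ((41/5) − 4·(16119/7267))/(461/900) = -9540/7267.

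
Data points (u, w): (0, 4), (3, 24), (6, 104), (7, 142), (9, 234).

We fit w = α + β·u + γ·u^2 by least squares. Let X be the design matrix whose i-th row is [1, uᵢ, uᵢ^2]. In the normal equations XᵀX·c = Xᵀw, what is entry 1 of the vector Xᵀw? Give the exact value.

508

Entry 1 ↔ basis 1, so (Xᵀw)_{1} = Σᵢ wᵢ = (1)·(4) + (1)·(24) + (1)·(104) + (1)·(142) + (1)·(234) = 508.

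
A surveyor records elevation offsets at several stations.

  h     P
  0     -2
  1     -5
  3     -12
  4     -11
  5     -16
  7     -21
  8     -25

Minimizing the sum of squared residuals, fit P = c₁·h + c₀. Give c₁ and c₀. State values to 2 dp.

c₁ = -2.77, c₀ = -2.07

Compute the Gram sums: Σh·h = 164, Σh = 28, Σ1 = 7.
Right-hand side: Σh·P = -512, ΣP = -92.
Determinant 164·7 − 28² = 364.
c₁ = ((-512)·7 − 28·(-92))/364 = -36/13; c₀ = (164·(-92) − 28·(-512))/364 = -188/91.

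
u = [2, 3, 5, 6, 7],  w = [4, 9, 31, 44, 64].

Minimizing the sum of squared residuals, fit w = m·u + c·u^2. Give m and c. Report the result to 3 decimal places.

Normal-equation sums: Σu·u = 123, Σu·u^2 = 719, Σu^2·u^2 = 4419.
And Σu·w = 902, Σu^2·w = 5592.
det = 123·4419 − 719² = 26576.
m = (902·4419 − 719·5592)/26576 = -17355/13288; c = (123·5592 − 719·902)/26576 = 19639/13288.

m = -1.306, c = 1.478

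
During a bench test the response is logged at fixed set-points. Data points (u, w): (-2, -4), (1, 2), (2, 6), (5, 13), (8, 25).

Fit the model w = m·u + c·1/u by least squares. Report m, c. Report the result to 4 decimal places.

m = 3.0038, c = -1.4747

Sums needed: Σu·u = 98, Σu·1/u = 5, Σ1/u·1/u = 2489/1600.
For Xᵀw: Σu·w = 287, Σ1/u·w = 509/40.
Δ = 98·(2489/1600) − 5² = 101961/800.
m = (287·(2489/1600) − 5·(509/40))/(101961/800) = 204181/67974; c = (98·(509/40) − 5·287)/(101961/800) = -50120/33987.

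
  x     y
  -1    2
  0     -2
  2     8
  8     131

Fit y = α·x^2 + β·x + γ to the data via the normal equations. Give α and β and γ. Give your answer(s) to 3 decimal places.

α = 2.060, β = 0.000, γ = -0.781

Sums needed: Σx^2·x^2 = 4113, Σx^2·x = 519, Σx^2 = 69, Σx·x = 69, Σx = 9, Σ1 = 4.
Moment sums: Σx^2·y = 8418, Σx·y = 1062, Σy = 139.
Solving the 3×3 system (Gaussian elimination) gives α = 931/452, β = 1/2260, γ = -883/1130.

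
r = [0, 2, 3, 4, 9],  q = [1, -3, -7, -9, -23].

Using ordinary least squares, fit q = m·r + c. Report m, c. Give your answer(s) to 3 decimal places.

m = -2.708, c = 1.549

Normal-equation sums: Σr·r = 110, Σr = 18, Σ1 = 5.
For Xᵀq: Σr·q = -270, Σq = -41.
XᵀX·[m, c]ᵀ = Xᵀq becomes [[110, 18]; [18, 5]]·[m, c]ᵀ = [-270, -41]ᵀ.
Eliminating c: 5·(row 1) − 18·(row 2) gives 226·m = 5·(-270) − 18·(-41) = -612, so m = -306/113.
Then c = ((-41) − 18·(-306/113))/5 = 175/113.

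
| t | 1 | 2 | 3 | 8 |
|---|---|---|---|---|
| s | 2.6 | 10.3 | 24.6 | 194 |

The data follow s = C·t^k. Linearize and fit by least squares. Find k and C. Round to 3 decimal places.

Let Y = ln s. Fitting Y = k·ln t + ln C by least squares:
Σln t = 3.8712, Σ(ln t)² = 6.0115, Σln s = 11.7583, Σln t·ln s = 16.0893.
Normal system: [[6.0115, 3.8712]; [3.8712, 4]]·[k, ln C]ᵀ = [16.0893, 11.7583]ᵀ.
Slope k = (n·Σln t·ln s − Σln t·Σln s)/(n·Σ(ln t)² − (Σln t)²) = (4·16.0893 − 3.8712·11.7583)/9.0597 = 2.07938; ln C = (Σln s − k·Σln t)/n = 0.92714, so C = exp(0.92714) = 2.52727.

k = 2.079, C = 2.527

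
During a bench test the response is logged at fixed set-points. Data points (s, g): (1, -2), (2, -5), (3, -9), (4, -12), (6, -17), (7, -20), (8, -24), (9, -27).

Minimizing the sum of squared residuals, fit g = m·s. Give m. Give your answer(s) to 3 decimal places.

Sums needed: Σs·s = 260.
Right-hand side: Σs·g = -764.
So AᵀA·[m]ᵀ = Aᵀg: [[260]]·[m]ᵀ = [-764]ᵀ.
Hence m = -764 / 260 ≈ -2.93846.

m = -2.938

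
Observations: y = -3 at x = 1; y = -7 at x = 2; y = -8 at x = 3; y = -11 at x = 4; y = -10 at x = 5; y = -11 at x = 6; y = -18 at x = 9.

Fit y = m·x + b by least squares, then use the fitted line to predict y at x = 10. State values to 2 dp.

Compute the Gram sums: Σx·x = 172, Σx = 30, Σ1 = 7.
Moment sums: Σx·y = -363, Σy = -68.
So MᵀM·[m, b]ᵀ = Mᵀy: [[172, 30]; [30, 7]]·[m, b]ᵀ = [-363, -68]ᵀ.
Eliminating b: 7·(row 1) − 30·(row 2) gives 304·m = 7·(-363) − 30·(-68) = -501, so m = -501/304.
Then b = ((-68) − 30·(-501/304))/7 = -403/152.
At x = 10: ŷ = (-501/304)·(10) + (-403/152)·(1) = -727/38.

ŷ = -19.13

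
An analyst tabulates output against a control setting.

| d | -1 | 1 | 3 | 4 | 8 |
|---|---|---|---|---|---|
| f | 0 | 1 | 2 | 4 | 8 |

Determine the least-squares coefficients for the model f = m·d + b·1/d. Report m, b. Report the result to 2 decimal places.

m = 0.99, b = -0.58

Sums needed: Σd·d = 91, Σd·1/d = 5, Σ1/d·1/d = 1261/576.
Right-hand side: Σd·f = 87, Σ1/d·f = 11/3.
So AᵀA·[m, b]ᵀ = Aᵀf: [[91, 5]; [5, 1261/576]]·[m, b]ᵀ = [87, 11/3]ᵀ.
Determinant 91·(1261/576) − 5² = 100351/576.
m = (87·(1261/576) − 5·(11/3))/(100351/576) = 99147/100351; b = (91·(11/3) − 5·87)/(100351/576) = -58368/100351.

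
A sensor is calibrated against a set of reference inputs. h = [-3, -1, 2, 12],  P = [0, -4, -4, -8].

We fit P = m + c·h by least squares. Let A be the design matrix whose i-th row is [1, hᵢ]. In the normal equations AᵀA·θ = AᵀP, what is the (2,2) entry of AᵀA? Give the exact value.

Row 2 ↔ basis h, column 2 ↔ basis h, so (AᵀA)_{2,2} = Σᵢ (h)·(h) = (-3)·(-3) + (-1)·(-1) + (2)·(2) + (12)·(12) = 158.

158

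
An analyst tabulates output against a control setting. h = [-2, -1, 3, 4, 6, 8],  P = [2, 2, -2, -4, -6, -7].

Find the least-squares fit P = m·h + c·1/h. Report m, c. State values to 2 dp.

Entries of XᵀX: Σh·h = 130, Σh·1/h = 6, Σ1/h·1/h = 845/576.
And Σh·P = -120, Σ1/h·P = -157/24.
Normal equations: [[130, 6]; [6, 845/576]]·[m, c]ᵀ = [-120, -157/24]ᵀ.
Eliminating c: (845/576)·(row 1) − 6·(row 2) gives (44557/288)·m = (845/576)·(-120) − 6·(-157/24) = -3283/24, so m = -39396/44557.
Then c = ((-157/24) − 6·(-39396/44557))/(845/576) = -37560/44557.

m = -0.88, c = -0.84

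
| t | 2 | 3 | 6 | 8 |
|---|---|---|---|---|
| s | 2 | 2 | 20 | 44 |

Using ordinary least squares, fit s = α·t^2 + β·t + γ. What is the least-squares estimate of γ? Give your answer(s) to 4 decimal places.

γ = 8.1017

Normal-equation sums: Σt^2·t^2 = 5489, Σt^2·t = 763, Σt^2 = 113, Σt·t = 113, Σt = 19, Σ1 = 4.
Right-hand side: Σt^2·s = 3562, Σt·s = 482, Σs = 68.
Normal equations: [[5489, 763, 113]; [763, 113, 19]; [113, 19, 4]]·[α, β, γ]ᵀ = [3562, 482, 68]ᵀ.
Inverting the 3×3 Gram matrix, [α, β, γ]ᵀ = [151/118, -677/118, 478/59]ᵀ.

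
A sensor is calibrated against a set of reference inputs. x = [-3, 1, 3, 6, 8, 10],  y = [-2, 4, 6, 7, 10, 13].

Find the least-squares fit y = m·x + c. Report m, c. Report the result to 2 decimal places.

m = 1.06, c = 1.92

Sums needed: Σx·x = 219, Σx = 25, Σ1 = 6.
Right-hand side: Σx·y = 280, Σy = 38.
AᵀA·[m, c]ᵀ = Aᵀy becomes [[219, 25]; [25, 6]]·[m, c]ᵀ = [280, 38]ᵀ.
Eliminating c: 6·(row 1) − 25·(row 2) gives 689·m = 6·280 − 25·38 = 730, so m = 730/689.
Then c = (38 − 25·(730/689))/6 = 1322/689.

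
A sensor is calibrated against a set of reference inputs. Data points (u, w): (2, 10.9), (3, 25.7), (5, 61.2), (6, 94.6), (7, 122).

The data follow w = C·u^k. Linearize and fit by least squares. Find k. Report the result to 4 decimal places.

k = 1.9123

Taking logs, ln w = k·ln u + ln C, so regress ln w on ln u.
Σln u = 7.1389, Σ(ln u)² = 11.2747, Σln w = 19.1031, Σln u·ln w = 29.3439.
Equations: 11.2747·k + 7.1389·ln C = 29.3439;  7.1389·k + 5·ln C = 19.1031.
Solving (det = 5.4099): k = 1.91232, ln C = 1.09026.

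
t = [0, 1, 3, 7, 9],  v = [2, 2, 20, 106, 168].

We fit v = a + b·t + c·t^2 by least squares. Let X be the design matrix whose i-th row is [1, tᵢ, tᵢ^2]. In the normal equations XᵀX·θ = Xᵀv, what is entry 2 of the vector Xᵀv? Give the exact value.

2316

Entry 2 ↔ basis t, so (Xᵀv)_{2} = Σᵢ (t)·vᵢ = (0)·(2) + (1)·(2) + (3)·(20) + (7)·(106) + (9)·(168) = 2316.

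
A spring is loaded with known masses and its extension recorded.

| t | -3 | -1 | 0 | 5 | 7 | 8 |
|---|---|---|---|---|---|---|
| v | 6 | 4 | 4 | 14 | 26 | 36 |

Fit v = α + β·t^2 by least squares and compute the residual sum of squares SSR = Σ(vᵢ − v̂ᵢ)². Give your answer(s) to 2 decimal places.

MᵀM·[α, β]ᵀ = Mᵀv reads: 6·α + 148·β = 90;  148·α + 7204·β = 3986.
(Σ1 = 6, Σt^2 = 148, Σt^2·t^2 = 7204, Σv = 90, Σt^2·v = 3986.)
Eliminating β: 7204·(row 1) − 148·(row 2) gives 21320·α = 7204·90 − 148·3986 = 58432, so α = 7304/2665.
Then β = (3986 − 148·(7304/2665))/7204 = 2649/5330.
Residuals: -6469/5330, 4063/5330, 3356/2665, -6213/5330, -5829/5330, 3868/2665; SSR = 22123/2665.

SSR = 8.30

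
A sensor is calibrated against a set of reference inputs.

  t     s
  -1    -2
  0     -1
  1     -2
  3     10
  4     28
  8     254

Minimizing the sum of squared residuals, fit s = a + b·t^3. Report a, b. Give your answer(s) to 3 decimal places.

a = -2.456, b = 0.500

Sums needed: Σ1 = 6, Σt^3 = 603, Σt^3·t^3 = 266971.
Moment sums: Σs = 287, Σt^3·s = 132110.
Δ = 6·266971 − 603² = 1238217.
a = (287·266971 − 603·132110)/1238217 = -3041653/1238217; b = (6·132110 − 603·287)/1238217 = 206533/412739.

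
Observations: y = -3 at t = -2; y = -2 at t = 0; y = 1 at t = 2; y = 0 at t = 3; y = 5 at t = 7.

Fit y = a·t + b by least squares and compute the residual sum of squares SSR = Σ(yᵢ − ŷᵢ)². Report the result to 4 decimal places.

SSR = 2.2565

The normal system MᵀM·[a, b]ᵀ = Mᵀy is [[66, 10]; [10, 5]]·[a, b]ᵀ = [43, 1]ᵀ.
det = 66·5 − 10² = 230.
a = (43·5 − 10·1)/230 = 41/46; b = (66·1 − 10·43)/230 = -182/115.
Residuals: 42/115, -48/115, 4/5, -251/230, 79/230; SSR = 519/230.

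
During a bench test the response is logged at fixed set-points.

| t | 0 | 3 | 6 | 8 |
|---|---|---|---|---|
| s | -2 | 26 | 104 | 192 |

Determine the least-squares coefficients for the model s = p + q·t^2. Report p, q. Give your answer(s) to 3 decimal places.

Normal-equation sums: Σ1 = 4, Σt^2 = 109, Σt^2·t^2 = 5473.
Right-hand side: Σs = 320, Σt^2·s = 16266.
So XᵀX·[p, q]ᵀ = Xᵀs: [[4, 109]; [109, 5473]]·[p, q]ᵀ = [320, 16266]ᵀ.
Eliminating q: 5473·(row 1) − 109·(row 2) gives 10011·p = 5473·320 − 109·16266 = -21634, so p = -21634/10011.
Then q = (16266 − 109·(-21634/10011))/5473 = 30184/10011.

p = -2.161, q = 3.015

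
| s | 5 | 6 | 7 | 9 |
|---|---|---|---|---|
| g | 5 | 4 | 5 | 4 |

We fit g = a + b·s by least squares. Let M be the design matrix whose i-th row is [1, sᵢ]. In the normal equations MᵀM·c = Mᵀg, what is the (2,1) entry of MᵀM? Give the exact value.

27

Row 2 ↔ basis s, column 1 ↔ basis 1, so (MᵀM)_{2,1} = Σᵢ s = (5)·(1) + (6)·(1) + (7)·(1) + (9)·(1) = 27.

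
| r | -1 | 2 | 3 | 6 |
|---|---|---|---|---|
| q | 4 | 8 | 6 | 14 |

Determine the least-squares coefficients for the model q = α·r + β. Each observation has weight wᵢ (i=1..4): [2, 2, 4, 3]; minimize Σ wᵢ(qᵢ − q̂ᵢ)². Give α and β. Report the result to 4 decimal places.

α = 1.4149, β = 4.0657

MᵀWM·[α, β]ᵀ = MᵀWq reads: 154·α + 32·β = 348;  32·α + 11·β = 90.
Eliminating β: 11·(row 1) − 32·(row 2) gives 670·α = 11·348 − 32·90 = 948, so α = 474/335.
Then β = (90 − 32·(474/335))/11 = 1362/335.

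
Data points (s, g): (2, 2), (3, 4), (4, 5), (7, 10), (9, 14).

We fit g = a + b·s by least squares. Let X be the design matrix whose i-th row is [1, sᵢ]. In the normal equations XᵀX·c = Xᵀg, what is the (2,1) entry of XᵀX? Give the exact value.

25

Row 2 ↔ basis s, column 1 ↔ basis 1, so (XᵀX)_{2,1} = Σᵢ s = (2)·(1) + (3)·(1) + (4)·(1) + (7)·(1) + (9)·(1) = 25.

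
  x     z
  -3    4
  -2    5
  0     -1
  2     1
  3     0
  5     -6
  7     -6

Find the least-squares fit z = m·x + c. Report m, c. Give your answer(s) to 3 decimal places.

The normal equations are: 100·m + 12·c = -92;  12·m + 7·c = -3.
det = 100·7 − 12² = 556.
m = ((-92)·7 − 12·(-3))/556 = -152/139; c = (100·(-3) − 12·(-92))/556 = 201/139.

m = -1.094, c = 1.446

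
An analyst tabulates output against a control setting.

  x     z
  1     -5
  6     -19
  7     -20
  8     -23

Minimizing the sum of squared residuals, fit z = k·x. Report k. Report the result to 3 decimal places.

k = -2.953

Setting ∂/∂k … = 0 gives: 150·k = -443.
(Σx·x = 150, Σx·z = -443.)
k = (-443)/150 = -2.95333.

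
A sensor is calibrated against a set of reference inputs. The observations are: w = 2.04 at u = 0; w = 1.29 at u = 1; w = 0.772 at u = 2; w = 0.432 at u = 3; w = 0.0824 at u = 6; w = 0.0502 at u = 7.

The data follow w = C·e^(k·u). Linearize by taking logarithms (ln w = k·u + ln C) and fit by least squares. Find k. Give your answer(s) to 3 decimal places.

Let Y = ln w. Fitting Y = k·u + ln C by least squares:
Σu = 19.0000, Σ(u)² = 99.0000, Σln w = -5.6184, Σu·ln w = -38.7001.
Equations: 99.0000·k + 19.0000·ln C = -38.7001;  19.0000·k + 6·ln C = -5.6184.
Slope k = (n·Σu·ln w − Σu·Σln w)/(n·Σ(u)² − (Σu)²) = (6·-38.7001 − 19.0000·-5.6184)/233.0000 = -0.53841; ln C = (Σln w − k·Σu)/n = 0.76858.

k = -0.538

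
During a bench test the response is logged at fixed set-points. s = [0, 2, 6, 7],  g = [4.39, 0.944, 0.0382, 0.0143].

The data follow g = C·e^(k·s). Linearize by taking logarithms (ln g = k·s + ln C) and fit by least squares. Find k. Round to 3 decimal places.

k = -0.812

Taking logs, ln g = k·s + ln C, so regress ln g on s.
Over the data: Σs = 15.0000, Σ(s)² = 89.0000, Σln g = -6.0907, Σs·ln g = -49.4372.
Normal system: [[89.0000, 15.0000]; [15.0000, 4]]·[k, ln C]ᵀ = [-49.4372, -6.0907]ᵀ.
Slope k = (n·Σs·ln g − Σs·Σln g)/(n·Σ(s)² − (Σs)²) = (4·-49.4372 − 15.0000·-6.0907)/131.0000 = -0.81212; ln C = (Σln g − k·Σs)/n = 1.52279.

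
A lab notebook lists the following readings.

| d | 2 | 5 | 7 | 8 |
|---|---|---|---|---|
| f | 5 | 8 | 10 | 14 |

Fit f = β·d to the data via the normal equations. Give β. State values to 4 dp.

The normal system AᵀA·[β]ᵀ = Aᵀf is [[142]]·[β]ᵀ = [232]ᵀ.
Hence β = 232 / 142 ≈ 1.6338.

β = 1.6338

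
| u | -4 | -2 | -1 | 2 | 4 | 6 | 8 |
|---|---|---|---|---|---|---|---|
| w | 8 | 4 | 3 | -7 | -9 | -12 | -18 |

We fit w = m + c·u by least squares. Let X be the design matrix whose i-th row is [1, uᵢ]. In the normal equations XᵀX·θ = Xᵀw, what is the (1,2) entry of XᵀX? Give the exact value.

Row 1 ↔ basis 1, column 2 ↔ basis u, so (XᵀX)_{1,2} = Σᵢ u = (1)·(-4) + (1)·(-2) + (1)·(-1) + (1)·(2) + (1)·(4) + (1)·(6) + (1)·(8) = 13.

13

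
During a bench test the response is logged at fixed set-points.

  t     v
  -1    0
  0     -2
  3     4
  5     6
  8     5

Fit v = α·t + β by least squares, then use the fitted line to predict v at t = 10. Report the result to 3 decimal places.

v̂ = 8.174

Sums needed: Σt·t = 99, Σt = 15, Σ1 = 5.
Moment sums: Σt·v = 82, Σv = 13.
Eliminating β: 5·(row 1) − 15·(row 2) gives 270·α = 5·82 − 15·13 = 215, so α = 43/54.
Then β = (13 − 15·(43/54))/5 = 19/90.
At t = 10: v̂ = (43/54)·(10) + (19/90)·(1) = 2207/270.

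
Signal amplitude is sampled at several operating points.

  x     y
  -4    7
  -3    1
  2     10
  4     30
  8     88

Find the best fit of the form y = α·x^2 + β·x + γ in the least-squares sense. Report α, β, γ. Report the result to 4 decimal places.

α = 1.0095, β = 2.8121, γ = 1.2556

Normal-equation sums: Σx^2·x^2 = 4705, Σx^2·x = 493, Σx^2 = 109, Σx·x = 109, Σx = 7, Σ1 = 5.
For Mᵀy: Σx^2·y = 6273, Σx·y = 813, Σy = 136.
Normal equations: [[4705, 493, 109]; [493, 109, 7]; [109, 7, 5]]·[α, β, γ]ᵀ = [6273, 813, 136]ᵀ.
Row-reducing yields α = 96867/95954, β = 269833/95954, γ = 60241/47977.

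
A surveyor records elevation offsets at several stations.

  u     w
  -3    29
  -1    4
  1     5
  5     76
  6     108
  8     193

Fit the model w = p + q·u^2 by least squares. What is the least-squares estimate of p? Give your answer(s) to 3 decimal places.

p = 1.532

With design matrix A, AᵀA = [[6, 136]; [136, 6100]] and Aᵀw = [415, 18410]ᵀ.
det = 6·6100 − 136² = 18104.
p = (415·6100 − 136·18410)/18104 = 95/62; q = (6·18410 − 136·415)/18104 = 185/62.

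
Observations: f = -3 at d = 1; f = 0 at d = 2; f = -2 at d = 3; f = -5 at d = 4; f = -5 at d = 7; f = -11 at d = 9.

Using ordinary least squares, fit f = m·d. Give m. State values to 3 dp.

m = -1.019

Forming XᵀX = [[160]] and Xᵀf = [-163]ᵀ gives XᵀX·[m]ᵀ = Xᵀf.
Hence m = -163 / 160 ≈ -1.01875.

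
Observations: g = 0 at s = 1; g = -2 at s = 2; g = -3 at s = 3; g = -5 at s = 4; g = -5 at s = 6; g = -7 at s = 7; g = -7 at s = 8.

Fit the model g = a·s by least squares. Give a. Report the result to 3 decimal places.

The normal equations are: 179·a = -168.
a = (-168)/179 = -0.938547.

a = -0.939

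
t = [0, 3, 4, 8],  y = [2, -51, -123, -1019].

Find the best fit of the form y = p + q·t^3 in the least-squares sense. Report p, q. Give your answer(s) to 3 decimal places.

p = 3.151, q = -1.996

Entries of AᵀA: Σ1 = 4, Σt^3 = 603, Σt^3·t^3 = 266969.
For Aᵀy: Σy = -1191, Σt^3·y = -530977.
AᵀA·[p, q]ᵀ = Aᵀy becomes [[4, 603]; [603, 266969]]·[p, q]ᵀ = [-1191, -530977]ᵀ.
Eliminating q: 266969·(row 1) − 603·(row 2) gives 704267·p = 266969·(-1191) − 603·(-530977) = 2219052, so p = 2219052/704267.
Then q = ((-530977) − 603·(2219052/704267))/266969 = -1405735/704267.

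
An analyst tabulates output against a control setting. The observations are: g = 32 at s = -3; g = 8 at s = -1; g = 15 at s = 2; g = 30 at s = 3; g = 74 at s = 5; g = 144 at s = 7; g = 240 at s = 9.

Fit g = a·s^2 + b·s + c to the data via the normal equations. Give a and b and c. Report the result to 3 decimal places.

Normal-equation sums: Σs^2·s^2 = 9766, Σs^2·s = 1204, Σs^2 = 178, Σs·s = 178, Σs = 22, Σ1 = 7.
For Xᵀg: Σs^2·g = 28972, Σs·g = 3554, Σg = 543.
Solving the 3×3 system (Gaussian elimination) gives a = 89433/30121, b = -55106/90363, c = 360317/90363.

a = 2.969, b = -0.610, c = 3.987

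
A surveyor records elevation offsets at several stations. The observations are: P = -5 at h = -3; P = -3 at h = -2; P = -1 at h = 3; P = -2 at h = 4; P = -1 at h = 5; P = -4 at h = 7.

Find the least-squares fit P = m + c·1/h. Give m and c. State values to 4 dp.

From the data, Σ1 = 6, Σ1/h = 13/140, Σ1/h·1/h = 104981/176400.
Moment sums: ΣP = -16, Σ1/h·P = 164/105.
So MᵀM·[m, c]ᵀ = MᵀP: [[6, 13/140]; [13/140, 104981/176400]]·[m, c]ᵀ = [-16, 164/105]ᵀ.
Determinant 6·(104981/176400) − (13/140)² = 41891/11760.
m = ((-16)·(104981/176400) − (13/140)·(164/105))/(41891/11760) = -341056/125673; c = (6·(164/105) − (13/140)·(-16))/(41891/11760) = 127680/41891.

m = -2.7138, c = 3.0479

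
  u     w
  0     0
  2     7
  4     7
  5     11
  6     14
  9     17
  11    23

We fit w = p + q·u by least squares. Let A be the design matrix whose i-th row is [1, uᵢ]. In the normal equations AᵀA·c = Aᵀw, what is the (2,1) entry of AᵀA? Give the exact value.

Row 2 ↔ basis u, column 1 ↔ basis 1, so (AᵀA)_{2,1} = Σᵢ u = (0)·(1) + (2)·(1) + (4)·(1) + (5)·(1) + (6)·(1) + (9)·(1) + (11)·(1) = 37.

37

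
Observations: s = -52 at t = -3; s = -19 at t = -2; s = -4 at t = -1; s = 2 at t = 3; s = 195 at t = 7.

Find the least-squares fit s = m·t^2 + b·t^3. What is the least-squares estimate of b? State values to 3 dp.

From the data, Σt^2·t^2 = 2580, Σt^2·t^3 = 16774, Σt^3·t^3 = 119172.
For Aᵀs: Σt^2·s = 9025, Σt^3·s = 68499.
Normal equations: [[2580, 16774]; [16774, 119172]]·[m, b]ᵀ = [9025, 68499]ᵀ.
Eliminating b: 119172·(row 1) − 16774·(row 2) gives 26096684·m = 119172·9025 − 16774·68499 = -73474926, so m = -36737463/13048342.
Then b = (68499 − 16774·(-36737463/13048342))/119172 = 12671035/13048342.

b = 0.971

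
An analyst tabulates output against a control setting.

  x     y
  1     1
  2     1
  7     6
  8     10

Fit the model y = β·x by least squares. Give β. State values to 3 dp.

Compute the Gram sums: Σx·x = 118.
And Σx·y = 125.
AᵀA·[β]ᵀ = Aᵀy becomes [[118]]·[β]ᵀ = [125]ᵀ.
Hence β = 125 / 118 ≈ 1.05932.

β = 1.059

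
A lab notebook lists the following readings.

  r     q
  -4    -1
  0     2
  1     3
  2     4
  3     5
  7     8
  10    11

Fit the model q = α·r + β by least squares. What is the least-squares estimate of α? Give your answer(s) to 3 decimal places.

α = 0.857

XᵀX·[α, β]ᵀ = Xᵀq reads: 179·α + 19·β = 196;  19·α + 7·β = 32.
Eliminating β: 7·(row 1) − 19·(row 2) gives 892·α = 7·196 − 19·32 = 764, so α = 191/223.
Then β = (32 − 19·(191/223))/7 = 501/223.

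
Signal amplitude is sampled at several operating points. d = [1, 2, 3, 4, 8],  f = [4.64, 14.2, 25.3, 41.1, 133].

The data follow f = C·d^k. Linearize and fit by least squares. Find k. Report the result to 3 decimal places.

k = 1.604

Linearized form: ln f = k·ln d + ln C. From the 5 transformed points,
AᵀA = [[7.9333, 5.2575]; [5.2575, 5]], rhs = [20.7092, 16.0251]ᵀ  (here Σln d = 5.2575, Σ(ln d)² = 7.9333, Σln f = 16.0251, Σln d·ln f = 20.7092).
Solving (det = 12.0252): k = 1.60445, ln C = 1.51794.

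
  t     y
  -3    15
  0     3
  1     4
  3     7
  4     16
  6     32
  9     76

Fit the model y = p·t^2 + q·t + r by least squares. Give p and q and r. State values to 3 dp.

p = 1.022, q = -1.109, r = 2.846

Compute the Gram sums: Σt^2·t^2 = 8276, Σt^2·t = 1010, Σt^2 = 152, Σt·t = 152, Σt = 20, Σ1 = 7.
And Σt^2·y = 7766, Σt·y = 920, Σy = 153.
Inverting the 3×3 Gram matrix, [p, q, r]ᵀ = [83726/81963, -90935/81963, 77747/27321]ᵀ.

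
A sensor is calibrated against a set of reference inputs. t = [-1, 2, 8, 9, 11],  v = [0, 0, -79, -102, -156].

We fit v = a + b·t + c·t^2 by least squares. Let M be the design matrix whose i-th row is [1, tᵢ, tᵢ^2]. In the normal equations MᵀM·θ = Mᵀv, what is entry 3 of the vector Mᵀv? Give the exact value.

-32194

Entry 3 ↔ basis t^2, so (Mᵀv)_{3} = Σᵢ (t^2)·vᵢ = (1)·(0) + (4)·(0) + (64)·(-79) + (81)·(-102) + (121)·(-156) = -32194.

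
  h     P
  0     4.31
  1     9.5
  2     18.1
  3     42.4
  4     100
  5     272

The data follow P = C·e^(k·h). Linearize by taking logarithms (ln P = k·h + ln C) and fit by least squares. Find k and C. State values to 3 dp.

Taking logs, ln P = k·h + ln C, so regress ln P on h.
Σh = 15.0000, Σ(h)² = 55.0000, Σln P = 20.5663, Σh·ln P = 65.7343.
Equations: 55.0000·k + 15.0000·ln C = 65.7343;  15.0000·k + 6·ln C = 20.5663.
Δ = 55.0000·6 − (15.0000)² = 105.0000; k = (65.7343·6 − 15.0000·20.5663)/105.0000 = 0.81821, ln C = (55.0000·20.5663 − 15.0000·65.7343)/105.0000 = 1.38220, so C = exp(1.38220) = 3.98364.

k = 0.818, C = 3.984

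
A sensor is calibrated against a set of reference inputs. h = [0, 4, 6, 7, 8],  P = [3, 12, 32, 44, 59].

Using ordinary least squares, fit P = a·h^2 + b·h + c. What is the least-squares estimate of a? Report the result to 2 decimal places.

The normal equations are: 8049·a + 1135·b + 165·c = 7276;  1135·a + 165·b + 25·c = 1020;  165·a + 25·b + 5·c = 150.
(Σh^2·h^2 = 8049, Σh^2·h = 1135, Σh^2 = 165, Σh·h = 165, Σh = 25, Σ1 = 5, Σh^2·P = 7276, Σh·P = 1020, ΣP = 150.)
Solving the 3×3 system (Gaussian elimination) gives a = 467/403, b = -29/13, c = 1174/403.

a = 1.16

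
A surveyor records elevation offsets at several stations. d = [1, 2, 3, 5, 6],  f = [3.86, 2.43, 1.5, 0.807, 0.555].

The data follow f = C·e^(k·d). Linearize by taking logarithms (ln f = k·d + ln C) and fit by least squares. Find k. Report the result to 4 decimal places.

k = -0.3791

Taking logs, ln f = k·d + ln C, so regress ln f on d.
Σd = 17.0000, Σ(d)² = 75.0000, Σln f = 1.8408, Σd·ln f = -0.2620.
Equations: 75.0000·k + 17.0000·ln C = -0.2620;  17.0000·k + 5·ln C = 1.8408.
Solving (det = 86.0000): k = -0.37911, ln C = 1.65715.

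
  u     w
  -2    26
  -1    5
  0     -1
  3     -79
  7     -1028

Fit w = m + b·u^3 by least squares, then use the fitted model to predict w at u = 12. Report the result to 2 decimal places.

ŵ = -5183.77

From the data, Σ1 = 5, Σu^3 = 361, Σu^3·u^3 = 118443.
And Σw = -1077, Σu^3·w = -354950.
AᵀA·[m, b]ᵀ = Aᵀw becomes [[5, 361]; [361, 118443]]·[m, b]ᵀ = [-1077, -354950]ᵀ.
Eliminating b: 118443·(row 1) − 361·(row 2) gives 461894·m = 118443·(-1077) − 361·(-354950) = 573839, so m = 573839/461894.
Then b = ((-354950) − 361·(573839/461894))/118443 = -1385953/461894.
At u = 12: ŵ = (573839/461894)·(1) + (-1385953/461894)·(1728) = -2394352945/461894.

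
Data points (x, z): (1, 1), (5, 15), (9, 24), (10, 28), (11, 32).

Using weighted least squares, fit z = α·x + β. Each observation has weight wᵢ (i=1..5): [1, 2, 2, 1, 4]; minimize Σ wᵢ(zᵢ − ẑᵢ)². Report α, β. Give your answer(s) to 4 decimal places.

α = 2.9648, β = -1.1082

Forming MᵀWM = [[797, 83]; [83, 10]] and MᵀWz = [2271, 235]ᵀ gives MᵀWM·[α, β]ᵀ = MᵀWz.
Determinant 797·10 − 83² = 1081.
α = (2271·10 − 83·235)/1081 = 3205/1081; β = (797·235 − 83·2271)/1081 = -1198/1081.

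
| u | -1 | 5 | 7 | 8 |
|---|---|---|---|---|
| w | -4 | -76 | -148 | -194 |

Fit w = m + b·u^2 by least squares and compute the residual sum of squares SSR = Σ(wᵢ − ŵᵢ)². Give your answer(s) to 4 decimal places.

SSR = 0.3768

The normal equations are: 4·m + 139·b = -422;  139·m + 7123·b = -21572.
(Σ1 = 4, Σu^2 = 139, Σu^2·u^2 = 7123, Σw = -422, Σu^2·w = -21572.)
Determinant 4·7123 − 139² = 9171.
m = ((-422)·7123 − 139·(-21572))/9171 = -822/1019; b = (4·(-21572) − 139·(-422))/9171 = -3070/1019.
Residuals: -184/1019, 128/1019, 440/1019, -384/1019; SSR = 384/1019.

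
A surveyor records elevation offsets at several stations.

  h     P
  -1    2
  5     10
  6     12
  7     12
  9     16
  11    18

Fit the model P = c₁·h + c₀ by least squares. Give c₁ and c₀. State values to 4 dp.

c₁ = 1.3477, c₀ = 3.3556

Setting ∂/∂c₁ … = 0 gives: 313·c₁ + 37·c₀ = 546;  37·c₁ + 6·c₀ = 70.
(Σh·h = 313, Σh = 37, Σ1 = 6, Σh·P = 546, ΣP = 70.)
Determinant 313·6 − 37² = 509.
c₁ = (546·6 − 37·70)/509 = 686/509; c₀ = (313·70 − 37·546)/509 = 1708/509.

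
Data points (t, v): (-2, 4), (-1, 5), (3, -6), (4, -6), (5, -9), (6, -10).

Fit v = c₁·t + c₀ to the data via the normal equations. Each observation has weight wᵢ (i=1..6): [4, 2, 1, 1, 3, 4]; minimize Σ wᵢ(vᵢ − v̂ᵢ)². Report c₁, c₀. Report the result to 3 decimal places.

c₁ = -1.890, c₀ = 1.002

Normal-equation sums: Σwᵢ·t·t = 262, Σwᵢ·t = 36, Σwᵢ·1 = 15.
Moment sums: Σwᵢ·t·v = -459, Σwᵢ·v = -53.
Normal equations: [[262, 36]; [36, 15]]·[c₁, c₀]ᵀ = [-459, -53]ᵀ.
det = 262·15 − 36² = 2634.
c₁ = ((-459)·15 − 36·(-53))/2634 = -1659/878; c₀ = (262·(-53) − 36·(-459))/2634 = 1319/1317.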